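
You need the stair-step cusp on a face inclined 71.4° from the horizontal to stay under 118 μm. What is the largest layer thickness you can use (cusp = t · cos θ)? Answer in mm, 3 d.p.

0.370 mm

cos(71.4°) = 0.3190; t_max = 0.118/0.3190 = 0.370 mm.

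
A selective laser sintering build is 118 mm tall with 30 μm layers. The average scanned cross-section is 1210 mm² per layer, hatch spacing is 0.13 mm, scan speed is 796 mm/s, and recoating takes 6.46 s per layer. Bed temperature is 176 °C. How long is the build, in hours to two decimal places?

19.84 hours

Layers = ⌈118/0.03⌉ = 3934.
Per-layer scan distance: 1210 / 0.13 → 9307.7 mm.
Laser time per layer = 9307.7 / 796 = 11.6931 s.
Time per layer = 11.6931 + 6.46 = 18.1531 s.
3934 layers × 18.1531 s/layer = 71414.2954 s, i.e. 19.84 hours.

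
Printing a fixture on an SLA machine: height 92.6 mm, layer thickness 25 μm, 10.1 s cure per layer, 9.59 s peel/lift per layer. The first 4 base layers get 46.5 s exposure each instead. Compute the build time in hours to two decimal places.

20.30 hours

Layer count = ceil(92.6 / 0.025) = 3704.
Base layers: 4 × (46.5 + 9.59) → 224.36 s.
Normal layers: 3700 × (10.1 + 9.59) → 72853 s.
Sum: 224.36 + 72853 = 73077.36 s → 20.30 hours.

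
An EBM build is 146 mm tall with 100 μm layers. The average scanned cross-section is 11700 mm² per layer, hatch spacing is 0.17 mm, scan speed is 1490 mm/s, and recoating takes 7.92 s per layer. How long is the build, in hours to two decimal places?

21.94 hours

Layers = ⌈146/0.1⌉ = 1460.
Hatch length per layer = 11700 / 0.17, so 68823.5 mm.
Beam time per layer = 68823.5 / 1490, so 46.1903 s.
Layer cycle = 46.1903 + 7.92 = 54.1103 s.
1460 layers × 54.1103 s/layer = 79001.038 s, i.e. 21.94 hours.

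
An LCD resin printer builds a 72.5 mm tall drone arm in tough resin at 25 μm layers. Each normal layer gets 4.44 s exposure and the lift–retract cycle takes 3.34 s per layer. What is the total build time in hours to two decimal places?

Number of layers: 72.5 / 0.025 → 2900 (rounded up).
Per-layer time = 4.44 + 3.34 = 7.78 s.
Build time: 2900 × 7.78 s = 22562 s, i.e. 6.27 hours.

6.27 hours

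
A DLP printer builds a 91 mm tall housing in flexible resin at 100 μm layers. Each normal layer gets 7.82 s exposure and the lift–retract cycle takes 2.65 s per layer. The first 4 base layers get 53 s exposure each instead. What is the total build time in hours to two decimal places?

2.70 hours

Layers = ⌈91/0.1⌉ = 910.
Base layers: 4 × (53 + 2.65) → 222.6 s.
Remaining layers = 906 × (7.82 + 2.65), so 9485.82 s.
Sum: 222.6 + 9485.82 = 9708.42 s → 2.70 hours.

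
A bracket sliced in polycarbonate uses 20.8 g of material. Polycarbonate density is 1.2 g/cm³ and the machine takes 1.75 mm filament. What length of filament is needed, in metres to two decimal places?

Volume = 20.8 g / 1.2 g·cm⁻³ = 17.3333 cm³ = 17333.3 mm³.
Filament cross-section = π × (1.75/2)² = 2.4053 mm².
L = V/A = 17333.3/2.4053 = 7206.29 mm → 7.21 m.

7.21 m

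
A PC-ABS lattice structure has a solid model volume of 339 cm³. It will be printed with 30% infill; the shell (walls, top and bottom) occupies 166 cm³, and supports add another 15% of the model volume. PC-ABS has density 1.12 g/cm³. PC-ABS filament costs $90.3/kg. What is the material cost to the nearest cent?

Volume inside the shell = 339 − 166, so 173 cm³.
Deposited infill: 0.30 × 173 → 51.9 cm³.
Support = 0.15 × 339, so 50.85 cm³.
Total printed volume: 166 + 51.9 + 50.85 → 268.75 cm³.
Mass: 268.75 × 1.12 → 301 g.
At $90.3/kg: 301/1000 × 90.3 = $27.18.

$27.18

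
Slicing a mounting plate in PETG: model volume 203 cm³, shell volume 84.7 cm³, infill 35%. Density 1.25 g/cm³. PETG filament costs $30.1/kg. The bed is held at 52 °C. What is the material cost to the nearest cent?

$4.74

Interior volume: 203 − 84.7 → 118.3 cm³.
Infill volume = 0.35 × 118.3, so 41.405 cm³.
Deposited volume = 84.7 + 41.405, so 126.105 cm³.
Mass = 126.105 × 1.25 = 157.63125 g.
Cost = 157.63125 g / 1000 × $30.1/kg = $4.74.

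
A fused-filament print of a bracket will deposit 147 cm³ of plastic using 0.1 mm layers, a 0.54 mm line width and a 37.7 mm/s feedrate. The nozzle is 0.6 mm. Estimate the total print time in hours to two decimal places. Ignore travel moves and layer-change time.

Extrusion cross-section: 0.1 × 0.54 → 0.054 mm².
Total extruded path = 147000/0.054 = 2722222.2 mm.
Print-move time = 2722222.2 / 37.7 = 72207.5 s.
72207.5 s = 20.06 hours.

20.06 hours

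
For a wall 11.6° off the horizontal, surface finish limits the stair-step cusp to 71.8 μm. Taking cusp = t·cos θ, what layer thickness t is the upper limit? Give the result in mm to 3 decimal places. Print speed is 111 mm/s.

0.073 mm

cos(11.6°) = 0.9796; t_max = 0.0718/0.9796 = 0.073 mm.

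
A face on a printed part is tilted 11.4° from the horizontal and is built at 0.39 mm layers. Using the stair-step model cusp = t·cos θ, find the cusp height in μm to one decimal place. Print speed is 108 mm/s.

Cusp = layer height × cos(11.4°) = 0.39 × 0.9803 = 0.382317 mm = 382.3 μm.

382.3 μm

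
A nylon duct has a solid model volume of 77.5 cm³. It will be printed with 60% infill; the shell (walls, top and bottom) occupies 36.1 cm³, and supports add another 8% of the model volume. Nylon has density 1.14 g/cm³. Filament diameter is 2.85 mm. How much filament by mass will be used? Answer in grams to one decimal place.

76.5 g

Interior volume = 77.5 − 36.1, so 41.4 cm³.
Deposited infill = 0.60 × 41.4, so 24.84 cm³.
Support = 0.08 × 77.5 = 6.2 cm³.
Total extruded: 36.1 + 24.84 + 6.2 → 67.14 cm³.
Mass = 67.14 × 1.14, so 76.5396 g.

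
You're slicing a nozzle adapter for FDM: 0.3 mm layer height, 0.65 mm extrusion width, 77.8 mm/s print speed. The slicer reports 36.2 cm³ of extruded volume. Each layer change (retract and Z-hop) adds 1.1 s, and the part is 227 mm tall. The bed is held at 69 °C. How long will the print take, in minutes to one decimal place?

53.6 minutes

Extrusion cross-section = 0.3 × 0.65, so 0.195 mm².
Toolpath length = 36.2 cm³ / 0.195 mm² = 36200 / 0.195 = 185641 mm.
Time extruding = 185641 / 77.8, so 2386.1 s.
Number of layers: 227 / 0.3 → 757 (rounded up).
Layer-change overhead = 757 × 1.1 = 832.7 s.
Altogether 2386.1 + 832.7 = 3218.8 s, i.e. 53.6 minutes.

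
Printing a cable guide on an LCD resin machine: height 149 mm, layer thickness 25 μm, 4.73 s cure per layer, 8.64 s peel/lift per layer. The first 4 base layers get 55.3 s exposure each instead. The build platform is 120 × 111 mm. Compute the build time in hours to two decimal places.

Layers = ⌈149/0.025⌉ = 5960.
Bottom layers = 4 × (55.3 + 8.64) = 255.76 s.
Regular layers: 5956 × (4.73 + 8.64) → 79631.72 s.
Sum: 255.76 + 79631.72 = 79887.48 s → 22.19 hours.

22.19 hours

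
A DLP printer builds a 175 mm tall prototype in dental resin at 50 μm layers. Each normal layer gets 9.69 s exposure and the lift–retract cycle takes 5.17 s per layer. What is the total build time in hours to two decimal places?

Layers = ⌈175/0.05⌉ = 3500.
Per-layer time = 9.69 + 5.17 = 14.86 s.
Build time: 3500 × 14.86 s = 52010 s, i.e. 14.45 hours.

14.45 hours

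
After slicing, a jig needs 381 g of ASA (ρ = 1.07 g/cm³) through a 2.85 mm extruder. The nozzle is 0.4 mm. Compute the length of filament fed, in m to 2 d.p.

Volume = 381 g / 1.07 g·cm⁻³ = 356.0748 cm³ = 356074.8 mm³.
Filament cross-section = π × (2.85/2)² = 6.3794 mm².
Length = 356074.8 / 6.3794 = 55816.35 mm = 55.82 m.

55.82 m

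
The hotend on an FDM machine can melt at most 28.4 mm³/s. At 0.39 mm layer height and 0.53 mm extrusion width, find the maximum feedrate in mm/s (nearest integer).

A = 0.39 × 0.53 = 0.2067 mm².
v_max = Q/A = 28.4/0.2067 = 137.40 mm/s → 137 mm/s.

137 mm/s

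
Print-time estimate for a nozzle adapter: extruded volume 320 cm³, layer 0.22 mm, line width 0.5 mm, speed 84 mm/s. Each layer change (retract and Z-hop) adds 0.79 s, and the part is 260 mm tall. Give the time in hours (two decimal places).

Extrusion cross-section = 0.22 × 0.5 = 0.11 mm².
Toolpath length = 320 cm³ / 0.11 mm² = 320000 / 0.11 = 2909090.9 mm.
Print-move time: 2909090.9 / 84 → 34632 s.
Layer count = ceil(260 / 0.22) = 1182.
Z-hop total = 1182 × 0.79 = 933.78 s.
Altogether 34632 + 933.78 = 35565.78 s, i.e. 9.88 hours.

9.88 hours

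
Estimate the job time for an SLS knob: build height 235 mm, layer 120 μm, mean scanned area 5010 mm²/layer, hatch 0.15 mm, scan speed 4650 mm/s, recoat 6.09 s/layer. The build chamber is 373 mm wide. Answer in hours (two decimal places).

7.22 hours

Number of layers: 235 / 0.12 → 1959 (rounded up).
Hatch length per layer = 5010 / 0.15, so 33400 mm.
Scan time per layer = 33400 / 4650 = 7.1828 s.
Per-layer time: 7.1828 + 6.09 → 13.2728 s.
1959 layers × 13.2728 s/layer = 26001.4152 s, i.e. 7.22 hours.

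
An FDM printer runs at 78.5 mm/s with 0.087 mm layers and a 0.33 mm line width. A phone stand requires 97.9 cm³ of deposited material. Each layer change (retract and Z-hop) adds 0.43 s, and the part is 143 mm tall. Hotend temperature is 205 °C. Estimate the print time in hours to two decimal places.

Extrusion cross-section: 0.087 × 0.33 → 0.02871 mm².
Path length: 97900 mm³ / 0.02871 mm² → 3409961.7 mm.
Time extruding = 3409961.7 / 78.5, so 43439 s.
Layers = ⌈143/0.087⌉ = 1644.
Non-print overhead = 1644 × 0.43 = 706.92 s.
Total = 43439 + 706.92 = 44145.92 s = 12.26 hours.

12.26 hours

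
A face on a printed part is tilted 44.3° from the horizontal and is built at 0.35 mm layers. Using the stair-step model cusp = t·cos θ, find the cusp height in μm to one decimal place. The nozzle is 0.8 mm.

250.5 μm

Cusp = layer height × cos(44.3°) = 0.35 × 0.7157 = 0.250495 mm = 250.5 μm.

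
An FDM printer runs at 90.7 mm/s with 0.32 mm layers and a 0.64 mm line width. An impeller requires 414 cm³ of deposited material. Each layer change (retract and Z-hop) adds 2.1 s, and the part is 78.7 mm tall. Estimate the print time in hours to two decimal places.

6.33 hours

Line area: 0.32 × 0.64 → 0.2048 mm².
Path length: 414000 mm³ / 0.2048 mm² → 2021484.4 mm.
Extrusion time = 2021484.4 / 90.7, so 22287.6 s.
Layer count = ceil(78.7 / 0.32) = 246.
Non-print overhead: 246 × 2.1 → 516.6 s.
Altogether 22287.6 + 516.6 = 22804.2 s, i.e. 6.33 hours.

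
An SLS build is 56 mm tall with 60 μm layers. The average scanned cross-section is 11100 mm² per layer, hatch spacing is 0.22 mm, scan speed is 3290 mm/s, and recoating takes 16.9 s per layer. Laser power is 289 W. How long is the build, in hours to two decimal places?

8.36 hours

Layers = ⌈56/0.06⌉ = 934.
Scan path per layer = 11100 / 0.22 = 50454.5 mm.
Per-layer scan time: 50454.5 / 3290 → 15.3357 s.
Per-layer time = 15.3357 + 16.9, so 32.2357 s.
Total: 934 × 32.2357 s = 30108.1438 s → 8.36 hours.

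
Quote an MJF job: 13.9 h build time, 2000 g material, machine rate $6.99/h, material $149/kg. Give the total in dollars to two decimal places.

Machine cost = 6.99 × 13.9 = $97.161.
Material cost: 149 × 2000/1000 → $298.00.
Total = 97.161 + 298.00 = 395.161 ≈ $395.16.

$395.16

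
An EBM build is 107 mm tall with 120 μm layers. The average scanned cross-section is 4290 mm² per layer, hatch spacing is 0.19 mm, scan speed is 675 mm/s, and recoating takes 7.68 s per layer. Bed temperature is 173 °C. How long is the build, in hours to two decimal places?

Layer count = ceil(107 / 0.12) = 892.
Hatch length per layer = 4290 / 0.19 = 22578.9 mm.
Beam time per layer: 22578.9 / 675 → 33.4502 s.
Layer cycle = 33.4502 + 7.68, so 41.1302 s.
892 layers × 41.1302 s/layer = 36688.1384 s, i.e. 10.19 hours.

10.19 hours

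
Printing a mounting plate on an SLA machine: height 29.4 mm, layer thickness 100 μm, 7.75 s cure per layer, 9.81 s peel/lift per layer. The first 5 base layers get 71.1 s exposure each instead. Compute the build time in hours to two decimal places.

1.52 hours

Number of layers: 29.4 / 0.1 → 294 (rounded up).
Base layers = 5 × (71.1 + 9.81) = 404.55 s.
Normal layers = 289 × (7.75 + 9.81) = 5074.84 s.
Total = 404.55 + 5074.84 = 5479.39 s = 1.52 hours.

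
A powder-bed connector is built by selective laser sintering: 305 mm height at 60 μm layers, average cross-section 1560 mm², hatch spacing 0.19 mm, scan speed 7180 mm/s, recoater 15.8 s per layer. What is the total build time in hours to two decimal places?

23.93 hours

Number of layers: 305 / 0.06 → 5084 (rounded up).
Scan path per layer: 1560 / 0.19 → 8210.5 mm.
Per-layer scan time: 8210.5 / 7180 → 1.1435 s.
Time per layer = 1.1435 + 15.8 = 16.9435 s.
5084 layers × 16.9435 s/layer = 86140.754 s, i.e. 23.93 hours.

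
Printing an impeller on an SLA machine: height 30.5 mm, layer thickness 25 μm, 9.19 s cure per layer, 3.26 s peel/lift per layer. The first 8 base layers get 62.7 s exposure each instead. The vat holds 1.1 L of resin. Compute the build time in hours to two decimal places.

4.34 hours

Layer count = ceil(30.5 / 0.025) = 1220.
Burn-in layers: 8 × (62.7 + 3.26) → 527.68 s.
Regular layers = 1212 × (9.19 + 3.26) = 15089.4 s.
Sum: 527.68 + 15089.4 = 15617.08 s → 4.34 hours.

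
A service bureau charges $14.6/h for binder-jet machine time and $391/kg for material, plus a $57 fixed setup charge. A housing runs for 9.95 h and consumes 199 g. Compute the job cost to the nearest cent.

$280.08

Time charge = 14.6 × 9.95 = $145.27.
Feedstock cost = 391 × 199/1000 = $77.809.
Total = 145.27 + 77.809 + 57 = 280.079 ≈ $280.08.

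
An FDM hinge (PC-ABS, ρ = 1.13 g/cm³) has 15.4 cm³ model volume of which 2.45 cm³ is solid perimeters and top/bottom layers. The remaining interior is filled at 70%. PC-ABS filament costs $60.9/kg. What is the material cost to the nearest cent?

Volume inside the shell = 15.4 − 2.45 = 12.95 cm³.
Deposited infill = 0.70 × 12.95 = 9.065 cm³.
Deposited volume = 2.45 + 9.065 = 11.515 cm³.
Mass = 11.515 × 1.13 = 13.01195 g.
At $60.9/kg: 13.01195/1000 × 60.9 = $0.79.

$0.79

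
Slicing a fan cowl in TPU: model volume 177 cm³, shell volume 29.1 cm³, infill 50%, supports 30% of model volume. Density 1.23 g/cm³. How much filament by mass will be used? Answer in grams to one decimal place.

Volume inside the shell: 177 − 29.1 → 147.9 cm³.
Infill volume: 0.50 × 147.9 → 73.95 cm³.
Support: 0.30 × 177 → 53.1 cm³.
Total printed volume = 29.1 + 73.95 + 53.1, so 156.15 cm³.
Mass = 156.15 × 1.23, so 192.0645 g.

192.1 g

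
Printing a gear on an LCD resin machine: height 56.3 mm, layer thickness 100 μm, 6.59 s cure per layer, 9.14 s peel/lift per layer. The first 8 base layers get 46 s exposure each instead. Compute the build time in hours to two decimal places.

2.55 hours

Layer count = ceil(56.3 / 0.1) = 563.
Base layers = 8 × (46 + 9.14) = 441.12 s.
Remaining layers = 555 × (6.59 + 9.14) = 8730.15 s.
Total = 441.12 + 8730.15 = 9171.27 s = 2.55 hours.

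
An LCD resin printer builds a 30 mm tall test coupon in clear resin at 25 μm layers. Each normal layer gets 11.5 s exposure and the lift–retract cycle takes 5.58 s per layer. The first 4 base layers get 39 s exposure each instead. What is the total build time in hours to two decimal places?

5.72 hours

Number of layers: 30 / 0.025 → 1200 (rounded up).
Bottom layers = 4 × (39 + 5.58) = 178.32 s.
Regular layers: 1196 × (11.5 + 5.58) → 20427.68 s.
Sum: 178.32 + 20427.68 = 20606 s → 5.72 hours.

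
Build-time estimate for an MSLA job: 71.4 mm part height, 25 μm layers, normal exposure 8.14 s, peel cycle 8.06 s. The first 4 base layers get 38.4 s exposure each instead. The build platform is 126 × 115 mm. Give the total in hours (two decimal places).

Layers = ⌈71.4/0.025⌉ = 2856.
Burn-in layers = 4 × (38.4 + 8.06), so 185.84 s.
Regular layers = 2852 × (8.14 + 8.06), so 46202.4 s.
Sum: 185.84 + 46202.4 = 46388.24 s → 12.89 hours.

12.89 hours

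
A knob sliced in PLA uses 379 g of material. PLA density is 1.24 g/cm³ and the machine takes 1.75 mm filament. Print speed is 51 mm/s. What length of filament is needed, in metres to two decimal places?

127.07 m

Extruded volume: 379/1.24 = 305.6452 cm³ (305645.2 mm³).
Cross-section of 1.75 mm filament: π·(1.75/2)² = 2.4053 mm².
L = V/A = 305645.2/2.4053 = 127071.55 mm → 127.07 m.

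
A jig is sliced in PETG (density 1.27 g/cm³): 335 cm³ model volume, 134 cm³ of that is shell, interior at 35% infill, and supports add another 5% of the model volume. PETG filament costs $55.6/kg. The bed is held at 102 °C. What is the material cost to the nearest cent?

Interior volume: 335 − 134 → 201 cm³.
Deposited infill = 0.35 × 201 = 70.35 cm³.
Support = 0.05 × 335, so 16.75 cm³.
Deposited volume: 134 + 70.35 + 16.75 → 221.1 cm³.
Mass: 221.1 × 1.27 → 280.797 g.
At $55.6/kg: 280.797/1000 × 55.6 = $15.61.

$15.61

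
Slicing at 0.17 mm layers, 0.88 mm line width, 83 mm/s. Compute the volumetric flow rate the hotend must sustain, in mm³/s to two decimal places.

12.42

A = 0.17 × 0.88 = 0.1496 mm².
Volumetric flow = 83 × 0.1496 = 12.42 mm³/s.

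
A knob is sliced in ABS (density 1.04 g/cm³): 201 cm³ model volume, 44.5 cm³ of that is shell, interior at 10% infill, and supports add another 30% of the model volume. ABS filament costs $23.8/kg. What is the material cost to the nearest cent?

$2.98

Infill region: 201 − 44.5 → 156.5 cm³.
Infill volume = 0.10 × 156.5, so 15.65 cm³.
Support = 0.30 × 201 = 60.3 cm³.
Total extruded: 44.5 + 15.65 + 60.3 → 120.45 cm³.
Mass: 120.45 × 1.04 → 125.268 g.
At $23.8/kg: 125.268/1000 × 23.8 = $2.98.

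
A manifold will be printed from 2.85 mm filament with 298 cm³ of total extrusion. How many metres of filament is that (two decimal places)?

46.71 m

Filament cross-section = π × (2.85/2)² = 6.3794 mm².
L = 298000 mm³ / 6.3794 mm² = 46712.86 mm, i.e. 46.71 m.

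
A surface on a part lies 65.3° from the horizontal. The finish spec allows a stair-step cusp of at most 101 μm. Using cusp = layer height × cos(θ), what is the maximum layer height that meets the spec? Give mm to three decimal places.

Layer height = cusp / cos(65.3°) = 0.101 / 0.4179 = 0.242 mm.

0.242 mm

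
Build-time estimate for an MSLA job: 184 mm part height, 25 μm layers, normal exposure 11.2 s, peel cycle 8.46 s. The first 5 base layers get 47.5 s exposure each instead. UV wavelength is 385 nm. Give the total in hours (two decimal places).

40.24 hours

Layers = ⌈184/0.025⌉ = 7360.
Bottom layers = 5 × (47.5 + 8.46), so 279.8 s.
Remaining layers = 7355 × (11.2 + 8.46) = 144599.3 s.
Total = 279.8 + 144599.3 = 144879.1 s = 40.24 hours.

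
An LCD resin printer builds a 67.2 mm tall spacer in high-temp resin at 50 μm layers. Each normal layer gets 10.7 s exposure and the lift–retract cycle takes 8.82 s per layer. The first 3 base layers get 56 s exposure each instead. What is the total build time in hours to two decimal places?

7.33 hours

Number of layers: 67.2 / 0.05 → 1344 (rounded up).
Burn-in layers = 3 × (56 + 8.82) = 194.46 s.
Regular layers = 1341 × (10.7 + 8.82), so 26176.32 s.
Total = 194.46 + 26176.32 = 26370.78 s = 7.33 hours.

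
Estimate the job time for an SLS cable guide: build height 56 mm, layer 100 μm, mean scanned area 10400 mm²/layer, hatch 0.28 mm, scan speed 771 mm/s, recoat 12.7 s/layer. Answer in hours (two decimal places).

Number of layers: 56 / 0.1 → 560 (rounded up).
Per-layer scan distance = 10400 / 0.28, so 37142.9 mm.
Laser time per layer = 37142.9 / 771 = 48.175 s.
Layer cycle = 48.175 + 12.7 = 60.875 s.
Total: 560 × 60.875 s = 34090 s → 9.47 hours.

9.47 hours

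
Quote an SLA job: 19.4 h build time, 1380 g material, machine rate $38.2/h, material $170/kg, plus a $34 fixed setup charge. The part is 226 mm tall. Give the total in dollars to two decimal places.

Machine-time cost: 38.2 × 19.4 → $741.08.
Material charge = 170 × 1380/1000, so $234.60.
Adding setup: 741.08 + 234.60 + 34 → $1009.68.

$1009.68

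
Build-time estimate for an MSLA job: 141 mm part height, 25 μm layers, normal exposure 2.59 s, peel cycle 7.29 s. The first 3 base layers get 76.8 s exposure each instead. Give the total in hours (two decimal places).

15.54 hours

Layers = ⌈141/0.025⌉ = 5640.
Burn-in layers: 3 × (76.8 + 7.29) → 252.27 s.
Remaining layers = 5637 × (2.59 + 7.29) = 55693.56 s.
Total = 252.27 + 55693.56 = 55945.83 s = 15.54 hours.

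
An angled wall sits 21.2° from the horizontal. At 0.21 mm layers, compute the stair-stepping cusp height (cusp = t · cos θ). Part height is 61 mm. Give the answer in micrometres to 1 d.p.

195.8 μm

Cusp = layer height × cos(21.2°) = 0.21 × 0.9323 = 0.195783 mm = 195.8 μm.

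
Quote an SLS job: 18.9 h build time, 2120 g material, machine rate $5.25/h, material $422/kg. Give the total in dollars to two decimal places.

$993.87

Machine cost = 5.25 × 18.9, so $99.225.
Material charge = 422 × 2120/1000 = $894.64.
Job cost: 99.225 + 894.64 = 993.865 ≈ $993.87.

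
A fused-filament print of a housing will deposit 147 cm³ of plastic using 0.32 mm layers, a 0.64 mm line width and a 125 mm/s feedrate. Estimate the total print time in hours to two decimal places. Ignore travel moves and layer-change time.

Bead cross-section = 0.32 × 0.64, so 0.2048 mm².
Path length: 147000 mm³ / 0.2048 mm² → 717773.4 mm.
Extrusion time = 717773.4 / 125, so 5742.2 s.
5742.2 s = 1.60 hours.

1.60 hours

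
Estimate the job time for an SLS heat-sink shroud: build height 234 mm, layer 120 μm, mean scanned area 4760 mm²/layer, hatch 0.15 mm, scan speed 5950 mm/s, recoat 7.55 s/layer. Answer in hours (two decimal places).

6.98 hours

Layer count = ceil(234 / 0.12) = 1950.
Hatch length per layer = 4760 / 0.15 = 31733.3 mm.
Laser time per layer: 31733.3 / 5950 → 5.3333 s.
Time per layer: 5.3333 + 7.55 → 12.8833 s.
Total: 1950 × 12.8833 s = 25122.435 s → 6.98 hours.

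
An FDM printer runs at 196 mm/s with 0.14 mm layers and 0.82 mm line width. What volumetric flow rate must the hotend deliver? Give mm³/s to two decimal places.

Extrusion cross-section = 0.14 × 0.82 = 0.1148 mm².
Volumetric flow = 196 × 0.1148 = 22.50 mm³/s.

22.50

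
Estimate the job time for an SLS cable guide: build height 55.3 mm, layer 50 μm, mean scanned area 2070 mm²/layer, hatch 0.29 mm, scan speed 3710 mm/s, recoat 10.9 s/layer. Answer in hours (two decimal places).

Layers = ⌈55.3/0.05⌉ = 1106.
Hatch length per layer = 2070 / 0.29 = 7137.9 mm.
Per-layer scan time = 7137.9 / 3710, so 1.924 s.
Layer cycle = 1.924 + 10.9 = 12.824 s.
Build time = 1106 × 12.824 = 14183.344 s = 3.94 hours.

3.94 hours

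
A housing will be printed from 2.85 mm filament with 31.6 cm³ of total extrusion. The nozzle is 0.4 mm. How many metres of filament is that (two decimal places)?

4.95 m

Filament cross-section = π × (2.85/2)² = 6.3794 mm².
L = 31600 mm³ / 6.3794 mm² = 4953.44 mm, i.e. 4.95 m.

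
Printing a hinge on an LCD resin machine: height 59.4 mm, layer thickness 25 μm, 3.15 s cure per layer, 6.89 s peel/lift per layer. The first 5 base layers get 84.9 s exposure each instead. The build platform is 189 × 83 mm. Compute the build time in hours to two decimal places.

6.74 hours

Layers = ⌈59.4/0.025⌉ = 2376.
Burn-in layers = 5 × (84.9 + 6.89) = 458.95 s.
Normal layers: 2371 × (3.15 + 6.89) → 23804.84 s.
Sum: 458.95 + 23804.84 = 24263.79 s → 6.74 hours.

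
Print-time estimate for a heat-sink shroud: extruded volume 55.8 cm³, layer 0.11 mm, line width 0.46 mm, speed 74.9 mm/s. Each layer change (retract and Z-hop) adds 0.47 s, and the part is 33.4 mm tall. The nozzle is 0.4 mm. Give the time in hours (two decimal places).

4.13 hours

Bead cross-section = 0.11 × 0.46 = 0.0506 mm².
Toolpath length = 55.8 cm³ / 0.0506 mm² = 55800 / 0.0506 = 1102766.8 mm.
Time extruding = 1102766.8 / 74.9, so 14723.2 s.
Layers = ⌈33.4/0.11⌉ = 304.
Z-hop total: 304 × 0.47 → 142.88 s.
Altogether 14723.2 + 142.88 = 14866.08 s, i.e. 4.13 hours.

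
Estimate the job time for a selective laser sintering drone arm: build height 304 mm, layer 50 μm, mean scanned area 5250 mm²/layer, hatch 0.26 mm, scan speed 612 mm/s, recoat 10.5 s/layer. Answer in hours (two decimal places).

73.46 hours

Number of layers: 304 / 0.05 → 6080 (rounded up).
Per-layer scan distance: 5250 / 0.26 → 20192.3 mm.
Laser time per layer: 20192.3 / 612 → 32.994 s.
Time per layer = 32.994 + 10.5, so 43.494 s.
6080 layers × 43.494 s/layer = 264443.52 s, i.e. 73.46 hours.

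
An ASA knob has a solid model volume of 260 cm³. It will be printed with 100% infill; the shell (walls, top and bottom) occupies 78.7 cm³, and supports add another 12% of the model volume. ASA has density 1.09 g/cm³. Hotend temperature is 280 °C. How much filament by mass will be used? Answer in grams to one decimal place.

317.4 g

Interior volume = 260 − 78.7 = 181.3 cm³.
Infill deposited = 1.00 × 181.3 = 181.3 cm³.
Support: 0.12 × 260 → 31.2 cm³.
Deposited volume = 78.7 + 181.3 + 31.2 = 291.2 cm³.
Mass = 291.2 × 1.09 = 317.408 g.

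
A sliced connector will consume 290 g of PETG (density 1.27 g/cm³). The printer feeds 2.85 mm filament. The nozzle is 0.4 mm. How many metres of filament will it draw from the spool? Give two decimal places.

35.79 m

Extruded volume: 290/1.27 = 228.3465 cm³ (228346.5 mm³).
Cross-section of 2.85 mm filament: π·(2.85/2)² = 6.3794 mm².
Length = 228346.5 / 6.3794 = 35794.35 mm = 35.79 m.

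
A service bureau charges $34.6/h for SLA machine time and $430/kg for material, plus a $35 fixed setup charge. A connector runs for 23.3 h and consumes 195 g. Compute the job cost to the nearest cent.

$925.03

Machine-time cost = 34.6 × 23.3 = $806.18.
Material charge = 430 × 195/1000 = $83.85.
Adding setup: 806.18 + 83.85 + 35 → $925.03.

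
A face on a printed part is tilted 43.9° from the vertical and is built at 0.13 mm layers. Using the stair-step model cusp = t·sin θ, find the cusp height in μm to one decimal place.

90.1 μm

sin(43.9°) = 0.6934, so cusp = 0.13 × 0.6934 = 0.090142 mm → 90.1 μm.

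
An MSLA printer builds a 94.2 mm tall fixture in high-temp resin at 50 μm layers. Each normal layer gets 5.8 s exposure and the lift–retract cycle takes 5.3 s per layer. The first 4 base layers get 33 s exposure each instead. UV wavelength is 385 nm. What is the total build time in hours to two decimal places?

5.84 hours

Number of layers: 94.2 / 0.05 → 1884 (rounded up).
Burn-in layers = 4 × (33 + 5.3), so 153.2 s.
Regular layers: 1880 × (5.8 + 5.3) → 20868 s.
Total = 153.2 + 20868 = 21021.2 s = 5.84 hours.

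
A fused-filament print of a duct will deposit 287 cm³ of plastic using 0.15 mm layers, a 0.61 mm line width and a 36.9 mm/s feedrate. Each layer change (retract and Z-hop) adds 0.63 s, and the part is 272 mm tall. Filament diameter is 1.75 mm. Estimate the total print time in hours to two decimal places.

23.93 hours

Extrusion cross-section = 0.15 × 0.61, so 0.0915 mm².
Path length: 287000 mm³ / 0.0915 mm² → 3136612 mm.
Print-move time = 3136612 / 36.9 = 85003 s.
Layers = ⌈272/0.15⌉ = 1814.
Non-print overhead = 1814 × 0.63 = 1142.82 s.
Altogether 85003 + 1142.82 = 86145.82 s, i.e. 23.93 hours.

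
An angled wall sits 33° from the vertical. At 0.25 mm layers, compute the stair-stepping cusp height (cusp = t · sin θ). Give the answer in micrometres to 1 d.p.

h_c = t·sin θ = 0.25 × 0.5446 = 0.13615 mm (136.2 μm).

136.2 μm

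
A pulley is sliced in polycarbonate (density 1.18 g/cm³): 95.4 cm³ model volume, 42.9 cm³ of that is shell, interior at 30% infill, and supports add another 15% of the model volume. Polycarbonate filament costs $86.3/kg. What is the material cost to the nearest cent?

Interior volume = 95.4 − 42.9, so 52.5 cm³.
Deposited infill: 0.30 × 52.5 → 15.75 cm³.
Support = 0.15 × 95.4, so 14.31 cm³.
Deposited volume = 42.9 + 15.75 + 14.31 = 72.96 cm³.
Mass: 72.96 × 1.18 → 86.0928 g.
At $86.3/kg: 86.0928/1000 × 86.3 = $7.43.

$7.43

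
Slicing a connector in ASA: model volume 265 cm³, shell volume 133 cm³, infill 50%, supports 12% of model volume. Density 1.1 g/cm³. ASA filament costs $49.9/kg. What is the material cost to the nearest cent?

Interior volume: 265 − 133 → 132 cm³.
Infill volume: 0.50 × 132 → 66 cm³.
Support = 0.12 × 265 = 31.8 cm³.
Total printed volume = 133 + 66 + 31.8, so 230.8 cm³.
Mass = 230.8 × 1.1 = 253.88 g.
At $49.9/kg: 253.88/1000 × 49.9 = $12.67.

$12.67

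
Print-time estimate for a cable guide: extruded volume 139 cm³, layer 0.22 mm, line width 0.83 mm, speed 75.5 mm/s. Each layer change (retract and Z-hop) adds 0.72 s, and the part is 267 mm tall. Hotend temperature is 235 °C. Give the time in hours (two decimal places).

Extrusion cross-section = 0.22 × 0.83 = 0.1826 mm².
Toolpath length = 139 cm³ / 0.1826 mm² = 139000 / 0.1826 = 761226.7 mm.
Print-move time = 761226.7 / 75.5, so 10082.5 s.
Layer count = ceil(267 / 0.22) = 1214.
Z-hop total = 1214 × 0.72 = 874.08 s.
Total = 10082.5 + 874.08 = 10956.58 s = 3.04 hours.

3.04 hours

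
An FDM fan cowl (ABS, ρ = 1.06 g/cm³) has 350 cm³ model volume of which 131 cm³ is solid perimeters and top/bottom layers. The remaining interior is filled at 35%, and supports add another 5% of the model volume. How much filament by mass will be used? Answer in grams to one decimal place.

Interior volume = 350 − 131 = 219 cm³.
Infill deposited = 0.35 × 219 = 76.65 cm³.
Support: 0.05 × 350 → 17.5 cm³.
Total extruded = 131 + 76.65 + 17.5, so 225.15 cm³.
Mass: 225.15 × 1.06 → 238.659 g.

238.7 g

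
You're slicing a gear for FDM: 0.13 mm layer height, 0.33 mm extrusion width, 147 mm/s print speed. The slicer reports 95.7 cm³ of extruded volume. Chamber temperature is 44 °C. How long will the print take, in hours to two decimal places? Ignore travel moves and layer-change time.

4.22 hours

Bead cross-section = 0.13 × 0.33, so 0.0429 mm².
Total extruded path = 95700/0.0429 = 2230769.2 mm.
Extrusion time: 2230769.2 / 147 → 15175.3 s.
15175.3 s = 4.22 hours.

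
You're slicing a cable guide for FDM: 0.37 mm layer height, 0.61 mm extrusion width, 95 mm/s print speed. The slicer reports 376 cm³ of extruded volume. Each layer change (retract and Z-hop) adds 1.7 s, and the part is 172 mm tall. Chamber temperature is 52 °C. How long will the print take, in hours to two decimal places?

Extrusion cross-section: 0.37 × 0.61 → 0.2257 mm².
Path length: 376000 mm³ / 0.2257 mm² → 1665928.2 mm.
Extrusion time = 1665928.2 / 95, so 17536.1 s.
Layers = ⌈172/0.37⌉ = 465.
Non-print overhead = 465 × 1.7, so 790.5 s.
Total = 17536.1 + 790.5 = 18326.6 s = 5.09 hours.

5.09 hours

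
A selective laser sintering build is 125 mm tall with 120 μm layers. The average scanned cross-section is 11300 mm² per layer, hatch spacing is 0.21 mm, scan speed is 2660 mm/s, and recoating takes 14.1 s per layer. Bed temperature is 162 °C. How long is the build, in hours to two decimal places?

9.94 hours

Number of layers: 125 / 0.12 → 1042 (rounded up).
Per-layer scan distance = 11300 / 0.21 = 53809.5 mm.
Laser time per layer = 53809.5 / 2660 = 20.2291 s.
Per-layer time: 20.2291 + 14.1 → 34.3291 s.
Build time = 1042 × 34.3291 = 35770.9222 s = 9.94 hours.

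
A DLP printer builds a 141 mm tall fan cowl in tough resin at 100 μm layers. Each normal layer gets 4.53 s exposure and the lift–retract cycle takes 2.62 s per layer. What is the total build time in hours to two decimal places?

Number of layers: 141 / 0.1 → 1410 (rounded up).
Each layer takes: 4.53 + 2.62 → 7.15 s.
Build time: 1410 × 7.15 s = 10081.5 s, i.e. 2.80 hours.

2.80 hours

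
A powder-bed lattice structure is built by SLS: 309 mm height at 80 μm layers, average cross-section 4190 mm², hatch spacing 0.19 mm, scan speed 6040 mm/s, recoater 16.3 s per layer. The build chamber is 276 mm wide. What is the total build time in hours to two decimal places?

Number of layers: 309 / 0.08 → 3863 (rounded up).
Scan path per layer: 4190 / 0.19 → 22052.6 mm.
Per-layer scan time = 22052.6 / 6040, so 3.6511 s.
Time per layer: 3.6511 + 16.3 → 19.9511 s.
3863 layers × 19.9511 s/layer = 77071.0993 s, i.e. 21.41 hours.

21.41 hours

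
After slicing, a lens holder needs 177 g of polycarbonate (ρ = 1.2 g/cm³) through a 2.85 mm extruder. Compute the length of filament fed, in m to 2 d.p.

Extruded volume: 177/1.2 = 147.5 cm³ (147500 mm³).
Cross-section of 2.85 mm filament: π·(2.85/2)² = 6.3794 mm².
L = V/A = 147500/6.3794 = 23121.3 mm → 23.12 m.

23.12 m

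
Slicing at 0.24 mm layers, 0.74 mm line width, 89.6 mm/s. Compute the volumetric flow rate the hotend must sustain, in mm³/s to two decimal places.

15.91

A = 0.24 × 0.74 = 0.1776 mm².
Volumetric flow = 89.6 × 0.1776 = 15.91 mm³/s.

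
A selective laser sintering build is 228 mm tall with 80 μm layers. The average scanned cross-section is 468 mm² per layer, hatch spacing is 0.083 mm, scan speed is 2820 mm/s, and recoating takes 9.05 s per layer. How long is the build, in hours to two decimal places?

Layers = ⌈228/0.08⌉ = 2850.
Scan path per layer = 468 / 0.083, so 5638.6 mm.
Per-layer scan time: 5638.6 / 2820 → 1.9995 s.
Time per layer = 1.9995 + 9.05, so 11.0495 s.
Build time = 2850 × 11.0495 = 31491.075 s = 8.75 hours.

8.75 hours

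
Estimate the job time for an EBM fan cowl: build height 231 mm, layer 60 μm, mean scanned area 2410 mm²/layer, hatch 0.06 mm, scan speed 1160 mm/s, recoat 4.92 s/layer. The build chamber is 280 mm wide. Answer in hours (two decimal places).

42.29 hours

Number of layers: 231 / 0.06 → 3850 (rounded up).
Scan path per layer = 2410 / 0.06, so 40166.7 mm.
Beam time per layer = 40166.7 / 1160, so 34.6265 s.
Per-layer time = 34.6265 + 4.92, so 39.5465 s.
Total: 3850 × 39.5465 s = 152254.025 s → 42.29 hours.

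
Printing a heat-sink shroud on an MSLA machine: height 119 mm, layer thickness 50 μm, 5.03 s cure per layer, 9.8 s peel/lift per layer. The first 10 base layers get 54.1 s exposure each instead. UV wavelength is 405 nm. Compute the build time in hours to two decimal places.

Layer count = ceil(119 / 0.05) = 2380.
Base layers: 10 × (54.1 + 9.8) → 639 s.
Normal layers = 2370 × (5.03 + 9.8) = 35147.1 s.
Total = 639 + 35147.1 = 35786.1 s = 9.94 hours.

9.94 hours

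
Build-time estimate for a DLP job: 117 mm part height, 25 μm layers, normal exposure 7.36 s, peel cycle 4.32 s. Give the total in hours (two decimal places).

15.18 hours

Layers = ⌈117/0.025⌉ = 4680.
Each layer takes: 7.36 + 4.32 → 11.68 s.
Total = 4680 × 11.68 = 54662.4 s = 15.18 hours.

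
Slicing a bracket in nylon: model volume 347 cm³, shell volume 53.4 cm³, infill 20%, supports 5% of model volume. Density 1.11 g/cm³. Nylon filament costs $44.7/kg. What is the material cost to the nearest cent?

$6.42

Infill region: 347 − 53.4 → 293.6 cm³.
Infill deposited: 0.20 × 293.6 → 58.72 cm³.
Support = 0.05 × 347 = 17.35 cm³.
Total extruded: 53.4 + 58.72 + 17.35 → 129.47 cm³.
Mass: 129.47 × 1.11 → 143.7117 g.
At $44.7/kg: 143.7117/1000 × 44.7 = $6.42.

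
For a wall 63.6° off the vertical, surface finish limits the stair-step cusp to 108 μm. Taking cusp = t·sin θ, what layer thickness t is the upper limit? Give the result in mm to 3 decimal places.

0.121 mm

sin(63.6°) = 0.8957; t_max = 0.108/0.8957 = 0.121 mm.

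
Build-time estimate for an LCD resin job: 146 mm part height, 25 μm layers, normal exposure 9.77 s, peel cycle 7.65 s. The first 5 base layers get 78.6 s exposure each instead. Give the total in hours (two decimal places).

28.35 hours

Layers = ⌈146/0.025⌉ = 5840.
Burn-in layers = 5 × (78.6 + 7.65), so 431.25 s.
Regular layers: 5835 × (9.77 + 7.65) → 101645.7 s.
Total = 431.25 + 101645.7 = 102076.95 s = 28.35 hours.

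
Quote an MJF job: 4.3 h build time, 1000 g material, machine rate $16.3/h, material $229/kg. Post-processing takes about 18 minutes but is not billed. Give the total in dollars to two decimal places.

Machine-time cost = 16.3 × 4.3 = $70.09.
Feedstock cost = 229 × 1000/1000, so $229.00.
Total = 70.09 + 229.00 = $299.09.

$299.09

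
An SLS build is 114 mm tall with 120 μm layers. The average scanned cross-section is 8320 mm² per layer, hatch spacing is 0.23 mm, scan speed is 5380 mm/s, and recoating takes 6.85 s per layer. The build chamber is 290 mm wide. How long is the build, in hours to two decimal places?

Number of layers: 114 / 0.12 → 950 (rounded up).
Scan path per layer: 8320 / 0.23 → 36173.9 mm.
Laser time per layer = 36173.9 / 5380, so 6.7238 s.
Layer cycle = 6.7238 + 6.85, so 13.5738 s.
950 layers × 13.5738 s/layer = 12895.11 s, i.e. 3.58 hours.

3.58 hours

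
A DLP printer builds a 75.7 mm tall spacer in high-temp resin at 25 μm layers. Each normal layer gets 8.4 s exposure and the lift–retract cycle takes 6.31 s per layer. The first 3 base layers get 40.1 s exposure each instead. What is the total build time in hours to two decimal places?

Number of layers: 75.7 / 0.025 → 3028 (rounded up).
Base layers = 3 × (40.1 + 6.31) = 139.23 s.
Regular layers = 3025 × (8.4 + 6.31), so 44497.75 s.
Sum: 139.23 + 44497.75 = 44636.98 s → 12.40 hours.

12.40 hours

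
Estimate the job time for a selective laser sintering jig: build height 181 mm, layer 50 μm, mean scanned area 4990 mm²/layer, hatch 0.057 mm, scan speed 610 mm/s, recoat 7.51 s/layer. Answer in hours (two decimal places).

151.86 hours

Layers = ⌈181/0.05⌉ = 3620.
Hatch length per layer = 4990 / 0.057, so 87543.9 mm.
Per-layer scan time = 87543.9 / 610, so 143.5146 s.
Per-layer time = 143.5146 + 7.51 = 151.0246 s.
3620 layers × 151.0246 s/layer = 546709.052 s, i.e. 151.86 hours.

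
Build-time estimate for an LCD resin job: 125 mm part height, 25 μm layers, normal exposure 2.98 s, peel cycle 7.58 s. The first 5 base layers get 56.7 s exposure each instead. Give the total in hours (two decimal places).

Layer count = ceil(125 / 0.025) = 5000.
Base layers = 5 × (56.7 + 7.58), so 321.4 s.
Remaining layers: 4995 × (2.98 + 7.58) → 52747.2 s.
Sum: 321.4 + 52747.2 = 53068.6 s → 14.74 hours.

14.74 hours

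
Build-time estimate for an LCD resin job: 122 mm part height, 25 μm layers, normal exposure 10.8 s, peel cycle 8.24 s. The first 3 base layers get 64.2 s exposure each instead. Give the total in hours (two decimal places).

25.85 hours

Layer count = ceil(122 / 0.025) = 4880.
Bottom layers = 3 × (64.2 + 8.24), so 217.32 s.
Normal layers = 4877 × (10.8 + 8.24) = 92858.08 s.
Sum: 217.32 + 92858.08 = 93075.4 s → 25.85 hours.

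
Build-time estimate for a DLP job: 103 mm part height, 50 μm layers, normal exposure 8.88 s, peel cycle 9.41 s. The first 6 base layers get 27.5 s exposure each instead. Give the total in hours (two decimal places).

Number of layers: 103 / 0.05 → 2060 (rounded up).
Burn-in layers = 6 × (27.5 + 9.41), so 221.46 s.
Regular layers: 2054 × (8.88 + 9.41) → 37567.66 s.
Sum: 221.46 + 37567.66 = 37789.12 s → 10.50 hours.

10.50 hours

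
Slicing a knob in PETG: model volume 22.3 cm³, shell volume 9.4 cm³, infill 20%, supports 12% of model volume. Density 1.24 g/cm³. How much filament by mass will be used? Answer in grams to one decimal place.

Infill region = 22.3 − 9.4, so 12.9 cm³.
Infill volume: 0.20 × 12.9 → 2.58 cm³.
Support: 0.12 × 22.3 → 2.676 cm³.
Total printed volume: 9.4 + 2.58 + 2.676 → 14.656 cm³.
Mass = 14.656 × 1.24, so 18.17344 g.

18.2 g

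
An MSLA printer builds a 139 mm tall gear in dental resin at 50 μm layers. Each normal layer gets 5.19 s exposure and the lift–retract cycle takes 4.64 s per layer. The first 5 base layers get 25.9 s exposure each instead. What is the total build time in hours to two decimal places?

Number of layers: 139 / 0.05 → 2780 (rounded up).
Bottom layers = 5 × (25.9 + 4.64) = 152.7 s.
Remaining layers = 2775 × (5.19 + 4.64) = 27278.25 s.
Sum: 152.7 + 27278.25 = 27430.95 s → 7.62 hours.

7.62 hours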